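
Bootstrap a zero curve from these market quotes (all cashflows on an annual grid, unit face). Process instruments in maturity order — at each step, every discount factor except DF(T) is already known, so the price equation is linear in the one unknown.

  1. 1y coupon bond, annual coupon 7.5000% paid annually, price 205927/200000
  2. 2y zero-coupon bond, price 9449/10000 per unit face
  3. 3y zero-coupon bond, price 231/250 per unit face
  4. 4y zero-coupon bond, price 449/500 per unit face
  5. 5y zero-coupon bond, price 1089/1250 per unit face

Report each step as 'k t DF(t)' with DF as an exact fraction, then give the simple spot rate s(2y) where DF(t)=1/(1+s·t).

1 1 4789/5000
2 2 9449/10000
3 3 231/250
4 4 449/500
5 5 1089/1250
s(2y) = (1/(9449/10000) − 1)/(2) = 551/18898 ≈ 2.9157%

step 1 [1y] bond c/1=3/40: DF=(205927/200000 − 3/40·(0))/(1+3/40) = 4789/5000 ≈ 0.957800
step 2 [2y] zero: DF = P = 9449/10000 ≈ 0.944900
step 3 [3y] zero: DF = P = 231/250 ≈ 0.924000
step 4 [4y] zero: DF = P = 449/500 ≈ 0.898000
step 5 [5y] zero: DF = P = 1089/1250 ≈ 0.871200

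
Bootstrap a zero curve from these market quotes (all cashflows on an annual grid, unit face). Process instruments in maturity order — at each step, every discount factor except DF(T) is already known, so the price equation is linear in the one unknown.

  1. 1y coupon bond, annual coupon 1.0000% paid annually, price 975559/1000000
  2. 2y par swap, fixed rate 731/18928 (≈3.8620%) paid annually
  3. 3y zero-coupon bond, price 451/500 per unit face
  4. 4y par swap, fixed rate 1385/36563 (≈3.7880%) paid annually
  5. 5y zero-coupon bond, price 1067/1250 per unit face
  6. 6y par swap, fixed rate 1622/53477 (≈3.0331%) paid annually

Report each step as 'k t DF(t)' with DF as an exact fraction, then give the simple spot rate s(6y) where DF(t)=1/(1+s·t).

step 1 [1y] bond c/1=1/100: DF=(975559/1000000 − 1/100·(0))/(1+1/100) = 9659/10000 ≈ 0.965900
step 2 [2y] swap r/1=731/18928: DF=(1 − 731/18928·(0.965900))/(1+731/18928) = 9269/10000 ≈ 0.926900
step 3 [3y] zero: DF = P = 451/500 ≈ 0.902000
step 4 [4y] swap r/1=1385/36563: DF=(1 − 1385/36563·(0.965900+0.926900+0.902000))/(1+1385/36563) = 1723/2000 ≈ 0.861500
step 5 [5y] zero: DF = P = 1067/1250 ≈ 0.853600
step 6 [6y] swap r/1=1622/53477: DF=(1 − 1622/53477·(0.965900+0.926900+0.902000+0.861500+0.853600))/(1+1622/53477) = 4189/5000 ≈ 0.837800

1 1 9659/10000
2 2 9269/10000
3 3 451/500
4 4 1723/2000
5 5 1067/1250
6 6 4189/5000
s(6y) = (1/(4189/5000) − 1)/(6) = 811/25134 ≈ 3.2267%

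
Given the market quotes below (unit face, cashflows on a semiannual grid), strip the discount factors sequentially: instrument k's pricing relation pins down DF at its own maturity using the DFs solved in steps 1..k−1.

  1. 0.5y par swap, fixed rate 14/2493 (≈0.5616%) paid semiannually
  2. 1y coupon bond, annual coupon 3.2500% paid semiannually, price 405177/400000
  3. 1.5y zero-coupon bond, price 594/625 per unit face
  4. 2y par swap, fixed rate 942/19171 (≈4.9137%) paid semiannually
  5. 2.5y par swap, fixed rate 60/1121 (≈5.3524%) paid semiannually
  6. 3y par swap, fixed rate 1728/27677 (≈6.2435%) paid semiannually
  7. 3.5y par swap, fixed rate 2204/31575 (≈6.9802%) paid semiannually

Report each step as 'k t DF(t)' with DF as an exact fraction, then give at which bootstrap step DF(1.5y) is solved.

1 1/2 2493/2500
2 1 613/625
3 3/2 594/625
4 2 4529/5000
5 5/2 437/500
6 3 517/625
7 7/2 1949/2500
DF(1.5y) is solved at step 3

step 1 [0.5y] swap r/2=7/2493: DF=(1 − 7/2493·(0))/(1+7/2493) = 2493/2500 ≈ 0.997200
step 2 [1y] bond c/2=13/800: DF=(405177/400000 − 13/800·(0.997200))/(1+13/800) = 613/625 ≈ 0.980800
step 3 [1.5y] zero: DF = P = 594/625 ≈ 0.950400
step 4 [2y] swap r/2=471/19171: DF=(1 − 471/19171·(0.997200+0.980800+0.950400))/(1+471/19171) = 4529/5000 ≈ 0.905800
step 5 [2.5y] swap r/2=30/1121: DF=(1 − 30/1121·(0.997200+0.980800+0.950400+0.905800))/(1+30/1121) = 437/500 ≈ 0.874000
step 6 [3y] swap r/2=864/27677: DF=(1 − 864/27677·(0.997200+0.980800+0.950400+0.905800+0.874000))/(1+864/27677) = 517/625 ≈ 0.827200
step 7 [3.5y] swap r/2=1102/31575: DF=(1 − 1102/31575·(0.997200+0.980800+0.950400+0.905800+0.874000+0.827200))/(1+1102/31575) = 1949/2500 ≈ 0.779600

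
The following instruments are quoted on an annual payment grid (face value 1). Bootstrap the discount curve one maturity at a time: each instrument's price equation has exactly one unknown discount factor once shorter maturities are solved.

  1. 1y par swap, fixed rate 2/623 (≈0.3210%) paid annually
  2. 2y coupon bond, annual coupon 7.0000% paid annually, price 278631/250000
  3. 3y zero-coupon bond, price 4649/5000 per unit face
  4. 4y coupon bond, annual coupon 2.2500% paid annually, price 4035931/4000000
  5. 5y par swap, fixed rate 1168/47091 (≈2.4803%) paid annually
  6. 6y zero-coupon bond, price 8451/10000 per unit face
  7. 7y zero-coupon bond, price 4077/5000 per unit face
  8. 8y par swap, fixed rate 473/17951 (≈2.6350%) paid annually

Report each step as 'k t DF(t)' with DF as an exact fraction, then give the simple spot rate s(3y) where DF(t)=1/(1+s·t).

step 1 [1y] swap r/1=2/623: DF=(1 − 2/623·(0))/(1+2/623) = 623/625 ≈ 0.996800
step 2 [2y] bond c/1=7/100: DF=(278631/250000 − 7/100·(0.996800))/(1+7/100) = 2441/2500 ≈ 0.976400
step 3 [3y] zero: DF = P = 4649/5000 ≈ 0.929800
step 4 [4y] bond c/1=9/400: DF=(4035931/4000000 − 9/400·(0.996800+0.976400+0.929800))/(1+9/400) = 9229/10000 ≈ 0.922900
step 5 [5y] swap r/1=1168/47091: DF=(1 − 1168/47091·(0.996800+0.976400+0.929800+0.922900))/(1+1168/47091) = 552/625 ≈ 0.883200
step 6 [6y] zero: DF = P = 8451/10000 ≈ 0.845100
step 7 [7y] zero: DF = P = 4077/5000 ≈ 0.815400
step 8 [8y] swap r/1=473/17951: DF=(1 − 473/17951·(0.996800+0.976400+0.929800+0.922900+0.883200+0.845100+0.815400))/(1+473/17951) = 2027/2500 ≈ 0.810800

1 1 623/625
2 2 2441/2500
3 3 4649/5000
4 4 9229/10000
5 5 552/625
6 6 8451/10000
7 7 4077/5000
8 8 2027/2500
s(3y) = (1/(4649/5000) − 1)/(3) = 117/4649 ≈ 2.5167%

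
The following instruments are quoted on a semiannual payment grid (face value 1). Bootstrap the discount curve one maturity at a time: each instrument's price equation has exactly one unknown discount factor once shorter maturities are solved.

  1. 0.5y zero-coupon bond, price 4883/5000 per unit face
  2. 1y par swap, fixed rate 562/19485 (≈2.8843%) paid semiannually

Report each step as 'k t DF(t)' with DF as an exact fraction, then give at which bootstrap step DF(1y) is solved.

step 1 [0.5y] zero: DF = P = 4883/5000 ≈ 0.976600
step 2 [1y] swap r/2=281/19485: DF=(1 − 281/19485·(0.976600))/(1+281/19485) = 9719/10000 ≈ 0.971900

1 1/2 4883/5000
2 1 9719/10000
DF(1y) is solved at step 2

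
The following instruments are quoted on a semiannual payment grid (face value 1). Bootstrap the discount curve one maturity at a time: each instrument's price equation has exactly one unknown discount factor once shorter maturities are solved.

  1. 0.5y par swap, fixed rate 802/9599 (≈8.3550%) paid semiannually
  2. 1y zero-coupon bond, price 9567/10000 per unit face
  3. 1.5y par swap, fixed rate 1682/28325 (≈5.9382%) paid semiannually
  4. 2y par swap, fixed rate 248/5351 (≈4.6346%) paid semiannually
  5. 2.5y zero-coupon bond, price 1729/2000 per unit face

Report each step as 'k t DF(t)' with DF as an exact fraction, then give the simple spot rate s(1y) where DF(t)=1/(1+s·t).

step 1 [0.5y] swap r/2=401/9599: DF=(1 − 401/9599·(0))/(1+401/9599) = 9599/10000 ≈ 0.959900
step 2 [1y] zero: DF = P = 9567/10000 ≈ 0.956700
step 3 [1.5y] swap r/2=841/28325: DF=(1 − 841/28325·(0.959900+0.956700))/(1+841/28325) = 9159/10000 ≈ 0.915900
step 4 [2y] swap r/2=124/5351: DF=(1 − 124/5351·(0.959900+0.956700+0.915900))/(1+124/5351) = 2283/2500 ≈ 0.913200
step 5 [2.5y] zero: DF = P = 1729/2000 ≈ 0.864500

1 1/2 9599/10000
2 1 9567/10000
3 3/2 9159/10000
4 2 2283/2500
5 5/2 1729/2000
s(1y) = (1/(9567/10000) − 1)/(1) = 433/9567 ≈ 4.5260%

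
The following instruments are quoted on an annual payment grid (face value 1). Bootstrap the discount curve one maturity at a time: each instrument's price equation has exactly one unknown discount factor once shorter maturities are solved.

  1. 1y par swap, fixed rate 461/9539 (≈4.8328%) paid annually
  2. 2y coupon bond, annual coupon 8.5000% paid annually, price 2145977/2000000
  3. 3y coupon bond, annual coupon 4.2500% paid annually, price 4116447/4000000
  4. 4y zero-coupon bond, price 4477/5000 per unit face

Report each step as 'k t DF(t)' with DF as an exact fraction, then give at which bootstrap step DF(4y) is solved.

step 1 [1y] swap r/1=461/9539: DF=(1 − 461/9539·(0))/(1+461/9539) = 9539/10000 ≈ 0.953900
step 2 [2y] bond c/1=17/200: DF=(2145977/2000000 − 17/200·(0.953900))/(1+17/200) = 4571/5000 ≈ 0.914200
step 3 [3y] bond c/1=17/400: DF=(4116447/4000000 − 17/400·(0.953900+0.914200))/(1+17/400) = 911/1000 ≈ 0.911000
step 4 [4y] zero: DF = P = 4477/5000 ≈ 0.895400

1 1 9539/10000
2 2 4571/5000
3 3 911/1000
4 4 4477/5000
DF(4y) is solved at step 4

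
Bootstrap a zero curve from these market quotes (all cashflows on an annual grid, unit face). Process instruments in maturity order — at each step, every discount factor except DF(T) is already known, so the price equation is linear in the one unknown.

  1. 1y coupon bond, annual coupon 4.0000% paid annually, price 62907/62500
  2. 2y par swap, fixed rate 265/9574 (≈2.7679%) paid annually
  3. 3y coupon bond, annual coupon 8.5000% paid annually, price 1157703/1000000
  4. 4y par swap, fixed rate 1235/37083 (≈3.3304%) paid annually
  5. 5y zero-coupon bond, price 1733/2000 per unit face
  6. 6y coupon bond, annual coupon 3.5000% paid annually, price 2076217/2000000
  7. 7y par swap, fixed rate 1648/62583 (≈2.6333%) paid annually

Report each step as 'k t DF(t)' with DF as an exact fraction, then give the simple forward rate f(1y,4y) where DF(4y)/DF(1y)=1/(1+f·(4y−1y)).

step 1 [1y] bond c/1=1/25: DF=(62907/62500 − 1/25·(0))/(1+1/25) = 4839/5000 ≈ 0.967800
step 2 [2y] swap r/1=265/9574: DF=(1 − 265/9574·(0.967800))/(1+265/9574) = 947/1000 ≈ 0.947000
step 3 [3y] bond c/1=17/200: DF=(1157703/1000000 − 17/200·(0.967800+0.947000))/(1+17/200) = 917/1000 ≈ 0.917000
step 4 [4y] swap r/1=1235/37083: DF=(1 − 1235/37083·(0.967800+0.947000+0.917000))/(1+1235/37083) = 1753/2000 ≈ 0.876500
step 5 [5y] zero: DF = P = 1733/2000 ≈ 0.866500
step 6 [6y] bond c/1=7/200: DF=(2076217/2000000 − 7/200·(0.967800+0.947000+0.917000+0.876500+0.866500))/(1+7/200) = 8483/10000 ≈ 0.848300
step 7 [7y] swap r/1=1648/62583: DF=(1 − 1648/62583·(0.967800+0.947000+0.917000+0.876500+0.866500+0.848300))/(1+1648/62583) = 522/625 ≈ 0.835200

1 1 4839/5000
2 2 947/1000
3 3 917/1000
4 4 1753/2000
5 5 1733/2000
6 6 8483/10000
7 7 522/625
f(1y,4y) = ((4839/5000)/(1753/2000) − 1)/(3) = 913/26295 ≈ 3.4721%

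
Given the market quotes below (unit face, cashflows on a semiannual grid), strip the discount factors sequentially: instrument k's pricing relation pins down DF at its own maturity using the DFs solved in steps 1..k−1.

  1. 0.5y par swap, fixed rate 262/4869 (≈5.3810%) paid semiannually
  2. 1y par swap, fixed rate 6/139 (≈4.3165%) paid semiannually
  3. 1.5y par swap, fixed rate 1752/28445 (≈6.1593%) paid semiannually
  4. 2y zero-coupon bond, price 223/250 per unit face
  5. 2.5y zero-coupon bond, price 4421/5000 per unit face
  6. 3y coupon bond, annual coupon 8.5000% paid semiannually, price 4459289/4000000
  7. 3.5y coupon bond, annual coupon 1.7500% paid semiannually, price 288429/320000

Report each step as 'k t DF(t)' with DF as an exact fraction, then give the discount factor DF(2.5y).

1 1/2 4869/5000
2 1 9583/10000
3 3/2 2281/2500
4 2 223/250
5 5/2 4421/5000
6 3 881/1000
7 7/2 4229/5000
DF(2.5y) = 4421/5000 ≈ 0.884200

step 1 [0.5y] swap r/2=131/4869: DF=(1 − 131/4869·(0))/(1+131/4869) = 4869/5000 ≈ 0.973800
step 2 [1y] swap r/2=3/139: DF=(1 − 3/139·(0.973800))/(1+3/139) = 9583/10000 ≈ 0.958300
step 3 [1.5y] swap r/2=876/28445: DF=(1 − 876/28445·(0.973800+0.958300))/(1+876/28445) = 2281/2500 ≈ 0.912400
step 4 [2y] zero: DF = P = 223/250 ≈ 0.892000
step 5 [2.5y] zero: DF = P = 4421/5000 ≈ 0.884200
step 6 [3y] bond c/2=17/400: DF=(4459289/4000000 − 17/400·(0.973800+0.958300+0.912400+0.892000+0.884200))/(1+17/400) = 881/1000 ≈ 0.881000
step 7 [3.5y] bond c/2=7/800: DF=(288429/320000 − 7/800·(0.973800+0.958300+0.912400+0.892000+0.884200+0.881000))/(1+7/800) = 4229/5000 ≈ 0.845800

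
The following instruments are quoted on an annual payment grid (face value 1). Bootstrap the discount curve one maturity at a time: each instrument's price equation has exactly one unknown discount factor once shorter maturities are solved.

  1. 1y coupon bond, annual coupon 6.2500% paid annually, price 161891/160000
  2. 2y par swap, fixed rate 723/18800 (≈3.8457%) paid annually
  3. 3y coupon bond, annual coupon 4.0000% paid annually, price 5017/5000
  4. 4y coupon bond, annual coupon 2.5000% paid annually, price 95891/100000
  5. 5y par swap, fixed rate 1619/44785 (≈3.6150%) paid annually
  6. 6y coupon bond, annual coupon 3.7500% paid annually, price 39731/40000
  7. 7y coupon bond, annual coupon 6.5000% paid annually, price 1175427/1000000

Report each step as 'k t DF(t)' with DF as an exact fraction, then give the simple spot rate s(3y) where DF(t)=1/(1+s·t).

1 1 9523/10000
2 2 9277/10000
3 3 357/400
4 4 8679/10000
5 5 8381/10000
6 6 1591/2000
7 7 3909/5000
s(3y) = (1/(357/400) − 1)/(3) = 43/1071 ≈ 4.0149%

step 1 [1y] bond c/1=1/16: DF=(161891/160000 − 1/16·(0))/(1+1/16) = 9523/10000 ≈ 0.952300
step 2 [2y] swap r/1=723/18800: DF=(1 − 723/18800·(0.952300))/(1+723/18800) = 9277/10000 ≈ 0.927700
step 3 [3y] bond c/1=1/25: DF=(5017/5000 − 1/25·(0.952300+0.927700))/(1+1/25) = 357/400 ≈ 0.892500
step 4 [4y] bond c/1=1/40: DF=(95891/100000 − 1/40·(0.952300+0.927700+0.892500))/(1+1/40) = 8679/10000 ≈ 0.867900
step 5 [5y] swap r/1=1619/44785: DF=(1 − 1619/44785·(0.952300+0.927700+0.892500+0.867900))/(1+1619/44785) = 8381/10000 ≈ 0.838100
step 6 [6y] bond c/1=3/80: DF=(39731/40000 − 3/80·(0.952300+0.927700+0.892500+0.867900+0.838100))/(1+3/80) = 1591/2000 ≈ 0.795500
step 7 [7y] bond c/1=13/200: DF=(1175427/1000000 − 13/200·(0.952300+0.927700+0.892500+0.867900+0.838100+0.795500))/(1+13/200) = 3909/5000 ≈ 0.781800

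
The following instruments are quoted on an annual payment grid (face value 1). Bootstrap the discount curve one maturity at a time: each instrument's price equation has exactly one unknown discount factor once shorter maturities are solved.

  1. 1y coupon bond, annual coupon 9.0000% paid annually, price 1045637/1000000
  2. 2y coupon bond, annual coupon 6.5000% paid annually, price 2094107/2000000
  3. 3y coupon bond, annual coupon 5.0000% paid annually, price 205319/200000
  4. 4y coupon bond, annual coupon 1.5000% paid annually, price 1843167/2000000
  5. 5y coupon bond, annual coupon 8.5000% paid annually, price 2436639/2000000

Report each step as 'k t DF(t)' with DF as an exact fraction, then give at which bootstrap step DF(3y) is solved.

1 1 9593/10000
2 2 4623/5000
3 3 111/125
4 4 867/1000
5 5 4189/5000
DF(3y) is solved at step 3

step 1 [1y] bond c/1=9/100: DF=(1045637/1000000 − 9/100·(0))/(1+9/100) = 9593/10000 ≈ 0.959300
step 2 [2y] bond c/1=13/200: DF=(2094107/2000000 − 13/200·(0.959300))/(1+13/200) = 4623/5000 ≈ 0.924600
step 3 [3y] bond c/1=1/20: DF=(205319/200000 − 1/20·(0.959300+0.924600))/(1+1/20) = 111/125 ≈ 0.888000
step 4 [4y] bond c/1=3/200: DF=(1843167/2000000 − 3/200·(0.959300+0.924600+0.888000))/(1+3/200) = 867/1000 ≈ 0.867000
step 5 [5y] bond c/1=17/200: DF=(2436639/2000000 − 17/200·(0.959300+0.924600+0.888000+0.867000))/(1+17/200) = 4189/5000 ≈ 0.837800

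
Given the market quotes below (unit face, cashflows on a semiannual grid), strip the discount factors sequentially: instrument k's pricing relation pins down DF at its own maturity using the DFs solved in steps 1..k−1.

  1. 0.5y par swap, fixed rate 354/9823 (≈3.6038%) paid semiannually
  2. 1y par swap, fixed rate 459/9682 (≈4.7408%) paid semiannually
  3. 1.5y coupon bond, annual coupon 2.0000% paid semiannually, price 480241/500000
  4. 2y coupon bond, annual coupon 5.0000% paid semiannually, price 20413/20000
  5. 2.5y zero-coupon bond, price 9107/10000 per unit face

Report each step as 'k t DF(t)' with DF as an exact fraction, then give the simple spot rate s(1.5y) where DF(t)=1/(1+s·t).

step 1 [0.5y] swap r/2=177/9823: DF=(1 − 177/9823·(0))/(1+177/9823) = 9823/10000 ≈ 0.982300
step 2 [1y] swap r/2=459/19364: DF=(1 − 459/19364·(0.982300))/(1+459/19364) = 9541/10000 ≈ 0.954100
step 3 [1.5y] bond c/2=1/100: DF=(480241/500000 − 1/100·(0.982300+0.954100))/(1+1/100) = 4659/5000 ≈ 0.931800
step 4 [2y] bond c/2=1/40: DF=(20413/20000 − 1/40·(0.982300+0.954100+0.931800))/(1+1/40) = 4629/5000 ≈ 0.925800
step 5 [2.5y] zero: DF = P = 9107/10000 ≈ 0.910700

1 1/2 9823/10000
2 1 9541/10000
3 3/2 4659/5000
4 2 4629/5000
5 5/2 9107/10000
s(1.5y) = (1/(4659/5000) − 1)/(3/2) = 682/13977 ≈ 4.8794%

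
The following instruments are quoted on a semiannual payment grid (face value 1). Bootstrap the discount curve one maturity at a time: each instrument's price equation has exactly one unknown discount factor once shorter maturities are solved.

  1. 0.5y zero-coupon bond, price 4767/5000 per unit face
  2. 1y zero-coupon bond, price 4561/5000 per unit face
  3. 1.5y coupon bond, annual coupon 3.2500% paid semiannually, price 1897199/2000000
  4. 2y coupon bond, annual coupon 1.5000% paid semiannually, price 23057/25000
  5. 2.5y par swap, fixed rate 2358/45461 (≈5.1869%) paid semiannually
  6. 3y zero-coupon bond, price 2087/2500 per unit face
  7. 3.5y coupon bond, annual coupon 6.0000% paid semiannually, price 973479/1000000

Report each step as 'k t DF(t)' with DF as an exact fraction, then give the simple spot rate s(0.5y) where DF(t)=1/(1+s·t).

step 1 [0.5y] zero: DF = P = 4767/5000 ≈ 0.953400
step 2 [1y] zero: DF = P = 4561/5000 ≈ 0.912200
step 3 [1.5y] bond c/2=13/800: DF=(1897199/2000000 − 13/800·(0.953400+0.912200))/(1+13/800) = 2259/2500 ≈ 0.903600
step 4 [2y] bond c/2=3/400: DF=(23057/25000 − 3/400·(0.953400+0.912200+0.903600))/(1+3/400) = 2237/2500 ≈ 0.894800
step 5 [2.5y] swap r/2=1179/45461: DF=(1 − 1179/45461·(0.953400+0.912200+0.903600+0.894800))/(1+1179/45461) = 8821/10000 ≈ 0.882100
step 6 [3y] zero: DF = P = 2087/2500 ≈ 0.834800
step 7 [3.5y] bond c/2=3/100: DF=(973479/1000000 − 3/100·(0.953400+0.912200+0.903600+0.894800+0.882100+0.834800))/(1+3/100) = 1971/2500 ≈ 0.788400

1 1/2 4767/5000
2 1 4561/5000
3 3/2 2259/2500
4 2 2237/2500
5 5/2 8821/10000
6 3 2087/2500
7 7/2 1971/2500
s(0.5y) = (1/(4767/5000) − 1)/(1/2) = 466/4767 ≈ 9.7755%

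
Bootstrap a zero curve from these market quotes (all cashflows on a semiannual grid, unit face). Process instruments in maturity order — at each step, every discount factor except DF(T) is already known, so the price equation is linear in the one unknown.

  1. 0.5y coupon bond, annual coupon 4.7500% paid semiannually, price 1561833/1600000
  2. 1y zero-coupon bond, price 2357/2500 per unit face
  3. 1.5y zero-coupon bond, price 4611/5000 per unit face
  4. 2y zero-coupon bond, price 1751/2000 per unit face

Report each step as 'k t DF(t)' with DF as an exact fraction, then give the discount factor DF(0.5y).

1 1/2 1907/2000
2 1 2357/2500
3 3/2 4611/5000
4 2 1751/2000
DF(0.5y) = 1907/2000 ≈ 0.953500

step 1 [0.5y] bond c/2=19/800: DF=(1561833/1600000 − 19/800·(0))/(1+19/800) = 1907/2000 ≈ 0.953500
step 2 [1y] zero: DF = P = 2357/2500 ≈ 0.942800
step 3 [1.5y] zero: DF = P = 4611/5000 ≈ 0.922200
step 4 [2y] zero: DF = P = 1751/2000 ≈ 0.875500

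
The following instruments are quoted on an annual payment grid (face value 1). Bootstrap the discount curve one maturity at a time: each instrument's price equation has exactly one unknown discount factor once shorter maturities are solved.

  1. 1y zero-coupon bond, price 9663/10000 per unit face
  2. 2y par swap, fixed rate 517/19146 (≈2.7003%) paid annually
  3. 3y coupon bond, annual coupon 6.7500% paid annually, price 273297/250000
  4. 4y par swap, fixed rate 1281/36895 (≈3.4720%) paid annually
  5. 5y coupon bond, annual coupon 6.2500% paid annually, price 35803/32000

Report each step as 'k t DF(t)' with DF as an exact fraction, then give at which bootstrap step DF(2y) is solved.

step 1 [1y] zero: DF = P = 9663/10000 ≈ 0.966300
step 2 [2y] swap r/1=517/19146: DF=(1 − 517/19146·(0.966300))/(1+517/19146) = 9483/10000 ≈ 0.948300
step 3 [3y] bond c/1=27/400: DF=(273297/250000 − 27/400·(0.966300+0.948300))/(1+27/400) = 903/1000 ≈ 0.903000
step 4 [4y] swap r/1=1281/36895: DF=(1 − 1281/36895·(0.966300+0.948300+0.903000))/(1+1281/36895) = 8719/10000 ≈ 0.871900
step 5 [5y] bond c/1=1/16: DF=(35803/32000 − 1/16·(0.966300+0.948300+0.903000+0.871900))/(1+1/16) = 209/250 ≈ 0.836000

1 1 9663/10000
2 2 9483/10000
3 3 903/1000
4 4 8719/10000
5 5 209/250
DF(2y) is solved at step 2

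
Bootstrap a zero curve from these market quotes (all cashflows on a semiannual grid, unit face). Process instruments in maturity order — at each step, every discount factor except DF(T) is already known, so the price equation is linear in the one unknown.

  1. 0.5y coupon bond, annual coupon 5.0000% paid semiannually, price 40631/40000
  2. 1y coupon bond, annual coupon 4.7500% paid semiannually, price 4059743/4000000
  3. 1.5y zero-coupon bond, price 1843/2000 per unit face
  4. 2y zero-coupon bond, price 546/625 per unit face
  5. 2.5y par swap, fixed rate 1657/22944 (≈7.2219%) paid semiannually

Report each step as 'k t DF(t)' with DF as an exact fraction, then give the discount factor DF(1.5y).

1 1/2 991/1000
2 1 2421/2500
3 3/2 1843/2000
4 2 546/625
5 5/2 8343/10000
DF(1.5y) = 1843/2000 ≈ 0.921500

step 1 [0.5y] bond c/2=1/40: DF=(40631/40000 − 1/40·(0))/(1+1/40) = 991/1000 ≈ 0.991000
step 2 [1y] bond c/2=19/800: DF=(4059743/4000000 − 19/800·(0.991000))/(1+19/800) = 2421/2500 ≈ 0.968400
step 3 [1.5y] zero: DF = P = 1843/2000 ≈ 0.921500
step 4 [2y] zero: DF = P = 546/625 ≈ 0.873600
step 5 [2.5y] swap r/2=1657/45888: DF=(1 − 1657/45888·(0.991000+0.968400+0.921500+0.873600))/(1+1657/45888) = 8343/10000 ≈ 0.834300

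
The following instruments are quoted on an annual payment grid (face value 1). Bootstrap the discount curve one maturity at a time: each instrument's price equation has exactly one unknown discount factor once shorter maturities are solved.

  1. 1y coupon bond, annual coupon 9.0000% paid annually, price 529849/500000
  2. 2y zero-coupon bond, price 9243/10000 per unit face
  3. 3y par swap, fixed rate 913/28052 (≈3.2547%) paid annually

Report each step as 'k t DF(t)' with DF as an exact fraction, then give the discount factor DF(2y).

step 1 [1y] bond c/1=9/100: DF=(529849/500000 − 9/100·(0))/(1+9/100) = 4861/5000 ≈ 0.972200
step 2 [2y] zero: DF = P = 9243/10000 ≈ 0.924300
step 3 [3y] swap r/1=913/28052: DF=(1 − 913/28052·(0.972200+0.924300))/(1+913/28052) = 9087/10000 ≈ 0.908700

1 1 4861/5000
2 2 9243/10000
3 3 9087/10000
DF(2y) = 9243/10000 ≈ 0.924300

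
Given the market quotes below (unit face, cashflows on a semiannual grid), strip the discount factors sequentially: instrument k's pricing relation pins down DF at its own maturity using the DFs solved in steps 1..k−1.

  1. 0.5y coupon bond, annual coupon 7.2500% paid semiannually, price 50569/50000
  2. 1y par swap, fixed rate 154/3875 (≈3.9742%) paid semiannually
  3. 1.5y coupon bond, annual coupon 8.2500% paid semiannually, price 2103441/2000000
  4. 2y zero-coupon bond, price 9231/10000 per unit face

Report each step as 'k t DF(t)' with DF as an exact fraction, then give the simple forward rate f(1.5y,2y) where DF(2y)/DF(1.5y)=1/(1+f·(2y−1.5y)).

1 1/2 122/125
2 1 1923/2000
3 3/2 9333/10000
4 2 9231/10000
f(1.5y,2y) = ((9333/10000)/(9231/10000) − 1)/(1/2) = 4/181 ≈ 2.2099%

step 1 [0.5y] bond c/2=29/800: DF=(50569/50000 − 29/800·(0))/(1+29/800) = 122/125 ≈ 0.976000
step 2 [1y] swap r/2=77/3875: DF=(1 − 77/3875·(0.976000))/(1+77/3875) = 1923/2000 ≈ 0.961500
step 3 [1.5y] bond c/2=33/800: DF=(2103441/2000000 − 33/800·(0.976000+0.961500))/(1+33/800) = 9333/10000 ≈ 0.933300
step 4 [2y] zero: DF = P = 9231/10000 ≈ 0.923100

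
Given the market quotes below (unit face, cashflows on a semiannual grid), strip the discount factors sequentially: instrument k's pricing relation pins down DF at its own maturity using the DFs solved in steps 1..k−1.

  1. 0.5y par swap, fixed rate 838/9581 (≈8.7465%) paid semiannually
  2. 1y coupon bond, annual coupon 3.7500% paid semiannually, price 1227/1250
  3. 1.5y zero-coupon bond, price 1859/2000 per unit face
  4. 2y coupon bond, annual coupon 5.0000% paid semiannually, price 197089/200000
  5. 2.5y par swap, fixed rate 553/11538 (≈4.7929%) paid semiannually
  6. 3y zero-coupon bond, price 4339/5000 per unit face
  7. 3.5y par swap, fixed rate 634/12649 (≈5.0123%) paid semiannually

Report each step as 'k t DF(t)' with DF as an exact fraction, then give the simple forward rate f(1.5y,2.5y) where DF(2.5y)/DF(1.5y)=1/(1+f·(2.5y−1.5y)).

1 1/2 9581/10000
2 1 9459/10000
3 3/2 1859/2000
4 2 8923/10000
5 5/2 4447/5000
6 3 4339/5000
7 7/2 1683/2000
f(1.5y,2.5y) = ((1859/2000)/(4447/5000) − 1)/(1) = 401/8894 ≈ 4.5087%

step 1 [0.5y] swap r/2=419/9581: DF=(1 − 419/9581·(0))/(1+419/9581) = 9581/10000 ≈ 0.958100
step 2 [1y] bond c/2=3/160: DF=(1227/1250 − 3/160·(0.958100))/(1+3/160) = 9459/10000 ≈ 0.945900
step 3 [1.5y] zero: DF = P = 1859/2000 ≈ 0.929500
step 4 [2y] bond c/2=1/40: DF=(197089/200000 − 1/40·(0.958100+0.945900+0.929500))/(1+1/40) = 8923/10000 ≈ 0.892300
step 5 [2.5y] swap r/2=553/23076: DF=(1 − 553/23076·(0.958100+0.945900+0.929500+0.892300))/(1+553/23076) = 4447/5000 ≈ 0.889400
step 6 [3y] zero: DF = P = 4339/5000 ≈ 0.867800
step 7 [3.5y] swap r/2=317/12649: DF=(1 − 317/12649·(0.958100+0.945900+0.929500+0.892300+0.889400+0.867800))/(1+317/12649) = 1683/2000 ≈ 0.841500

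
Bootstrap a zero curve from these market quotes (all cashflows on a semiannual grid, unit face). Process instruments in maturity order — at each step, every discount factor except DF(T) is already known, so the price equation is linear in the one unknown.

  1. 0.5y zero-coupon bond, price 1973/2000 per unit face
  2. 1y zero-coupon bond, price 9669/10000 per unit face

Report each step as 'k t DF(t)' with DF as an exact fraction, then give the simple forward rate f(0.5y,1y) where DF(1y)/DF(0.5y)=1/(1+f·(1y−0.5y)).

step 1 [0.5y] zero: DF = P = 1973/2000 ≈ 0.986500
step 2 [1y] zero: DF = P = 9669/10000 ≈ 0.966900

1 1/2 1973/2000
2 1 9669/10000
f(0.5y,1y) = ((1973/2000)/(9669/10000) − 1)/(1/2) = 392/9669 ≈ 4.0542%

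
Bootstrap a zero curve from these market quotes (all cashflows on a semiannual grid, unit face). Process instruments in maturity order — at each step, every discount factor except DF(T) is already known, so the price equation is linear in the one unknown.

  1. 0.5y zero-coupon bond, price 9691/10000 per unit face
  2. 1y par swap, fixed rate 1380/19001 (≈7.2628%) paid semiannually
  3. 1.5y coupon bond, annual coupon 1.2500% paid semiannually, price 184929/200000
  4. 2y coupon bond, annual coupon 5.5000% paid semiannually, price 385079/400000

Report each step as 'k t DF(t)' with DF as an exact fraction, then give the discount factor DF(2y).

1 1/2 9691/10000
2 1 931/1000
3 3/2 9071/10000
4 2 4309/5000
DF(2y) = 4309/5000 ≈ 0.861800

step 1 [0.5y] zero: DF = P = 9691/10000 ≈ 0.969100
step 2 [1y] swap r/2=690/19001: DF=(1 − 690/19001·(0.969100))/(1+690/19001) = 931/1000 ≈ 0.931000
step 3 [1.5y] bond c/2=1/160: DF=(184929/200000 − 1/160·(0.969100+0.931000))/(1+1/160) = 9071/10000 ≈ 0.907100
step 4 [2y] bond c/2=11/400: DF=(385079/400000 − 11/400·(0.969100+0.931000+0.907100))/(1+11/400) = 4309/5000 ≈ 0.861800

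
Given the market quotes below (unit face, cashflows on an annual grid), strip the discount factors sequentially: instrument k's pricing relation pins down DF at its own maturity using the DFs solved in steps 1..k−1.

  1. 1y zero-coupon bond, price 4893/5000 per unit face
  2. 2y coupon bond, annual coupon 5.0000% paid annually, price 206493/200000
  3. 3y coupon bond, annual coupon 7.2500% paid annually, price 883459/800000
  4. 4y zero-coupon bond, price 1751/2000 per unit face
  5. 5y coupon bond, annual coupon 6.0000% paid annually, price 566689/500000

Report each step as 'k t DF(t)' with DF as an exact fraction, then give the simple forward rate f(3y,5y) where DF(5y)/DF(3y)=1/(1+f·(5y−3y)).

1 1 4893/5000
2 2 9367/10000
3 3 4501/5000
4 4 1751/2000
5 5 8603/10000
f(3y,5y) = ((4501/5000)/(8603/10000) − 1)/(2) = 57/2458 ≈ 2.3190%

step 1 [1y] zero: DF = P = 4893/5000 ≈ 0.978600
step 2 [2y] bond c/1=1/20: DF=(206493/200000 − 1/20·(0.978600))/(1+1/20) = 9367/10000 ≈ 0.936700
step 3 [3y] bond c/1=29/400: DF=(883459/800000 − 29/400·(0.978600+0.936700))/(1+29/400) = 4501/5000 ≈ 0.900200
step 4 [4y] zero: DF = P = 1751/2000 ≈ 0.875500
step 5 [5y] bond c/1=3/50: DF=(566689/500000 − 3/50·(0.978600+0.936700+0.900200+0.875500))/(1+3/50) = 8603/10000 ≈ 0.860300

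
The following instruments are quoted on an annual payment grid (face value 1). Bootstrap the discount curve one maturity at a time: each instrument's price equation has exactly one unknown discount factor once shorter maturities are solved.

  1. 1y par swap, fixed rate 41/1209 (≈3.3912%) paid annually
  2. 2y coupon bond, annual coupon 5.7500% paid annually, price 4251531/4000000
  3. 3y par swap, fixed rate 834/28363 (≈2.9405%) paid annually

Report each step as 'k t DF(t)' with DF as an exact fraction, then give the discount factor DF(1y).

1 1 1209/1250
2 2 381/400
3 3 4583/5000
DF(1y) = 1209/1250 ≈ 0.967200

step 1 [1y] swap r/1=41/1209: DF=(1 − 41/1209·(0))/(1+41/1209) = 1209/1250 ≈ 0.967200
step 2 [2y] bond c/1=23/400: DF=(4251531/4000000 − 23/400·(0.967200))/(1+23/400) = 381/400 ≈ 0.952500
step 3 [3y] swap r/1=834/28363: DF=(1 − 834/28363·(0.967200+0.952500))/(1+834/28363) = 4583/5000 ≈ 0.916600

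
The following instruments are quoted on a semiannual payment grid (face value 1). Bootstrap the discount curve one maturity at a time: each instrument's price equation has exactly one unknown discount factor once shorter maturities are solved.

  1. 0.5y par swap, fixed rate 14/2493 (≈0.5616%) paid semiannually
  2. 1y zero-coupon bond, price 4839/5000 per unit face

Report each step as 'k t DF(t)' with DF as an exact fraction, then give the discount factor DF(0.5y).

step 1 [0.5y] swap r/2=7/2493: DF=(1 − 7/2493·(0))/(1+7/2493) = 2493/2500 ≈ 0.997200
step 2 [1y] zero: DF = P = 4839/5000 ≈ 0.967800

1 1/2 2493/2500
2 1 4839/5000
DF(0.5y) = 2493/2500 ≈ 0.997200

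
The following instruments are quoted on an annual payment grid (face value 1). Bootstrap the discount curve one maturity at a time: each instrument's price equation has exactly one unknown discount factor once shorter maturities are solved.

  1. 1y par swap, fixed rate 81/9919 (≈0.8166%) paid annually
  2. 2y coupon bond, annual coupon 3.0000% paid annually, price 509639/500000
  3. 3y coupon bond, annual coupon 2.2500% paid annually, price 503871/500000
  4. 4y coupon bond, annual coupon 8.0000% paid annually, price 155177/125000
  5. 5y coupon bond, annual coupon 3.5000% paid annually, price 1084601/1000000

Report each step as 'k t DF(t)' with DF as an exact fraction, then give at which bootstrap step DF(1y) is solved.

step 1 [1y] swap r/1=81/9919: DF=(1 − 81/9919·(0))/(1+81/9919) = 9919/10000 ≈ 0.991900
step 2 [2y] bond c/1=3/100: DF=(509639/500000 − 3/100·(0.991900))/(1+3/100) = 9607/10000 ≈ 0.960700
step 3 [3y] bond c/1=9/400: DF=(503871/500000 − 9/400·(0.991900+0.960700))/(1+9/400) = 4713/5000 ≈ 0.942600
step 4 [4y] bond c/1=2/25: DF=(155177/125000 − 2/25·(0.991900+0.960700+0.942600))/(1+2/25) = 187/200 ≈ 0.935000
step 5 [5y] bond c/1=7/200: DF=(1084601/1000000 − 7/200·(0.991900+0.960700+0.942600+0.935000))/(1+7/200) = 574/625 ≈ 0.918400

1 1 9919/10000
2 2 9607/10000
3 3 4713/5000
4 4 187/200
5 5 574/625
DF(1y) is solved at step 1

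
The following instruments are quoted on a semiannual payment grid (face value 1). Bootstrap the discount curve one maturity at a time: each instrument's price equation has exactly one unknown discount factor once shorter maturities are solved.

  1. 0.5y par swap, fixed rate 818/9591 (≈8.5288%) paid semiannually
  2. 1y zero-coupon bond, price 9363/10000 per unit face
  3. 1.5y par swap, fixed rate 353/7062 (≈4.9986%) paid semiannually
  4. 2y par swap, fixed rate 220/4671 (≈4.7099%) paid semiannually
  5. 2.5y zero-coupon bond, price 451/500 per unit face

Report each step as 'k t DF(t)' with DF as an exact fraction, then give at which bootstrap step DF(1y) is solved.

1 1/2 9591/10000
2 1 9363/10000
3 3/2 4647/5000
4 2 114/125
5 5/2 451/500
DF(1y) is solved at step 2

step 1 [0.5y] swap r/2=409/9591: DF=(1 − 409/9591·(0))/(1+409/9591) = 9591/10000 ≈ 0.959100
step 2 [1y] zero: DF = P = 9363/10000 ≈ 0.936300
step 3 [1.5y] swap r/2=353/14124: DF=(1 − 353/14124·(0.959100+0.936300))/(1+353/14124) = 4647/5000 ≈ 0.929400
step 4 [2y] swap r/2=110/4671: DF=(1 − 110/4671·(0.959100+0.936300+0.929400))/(1+110/4671) = 114/125 ≈ 0.912000
step 5 [2.5y] zero: DF = P = 451/500 ≈ 0.902000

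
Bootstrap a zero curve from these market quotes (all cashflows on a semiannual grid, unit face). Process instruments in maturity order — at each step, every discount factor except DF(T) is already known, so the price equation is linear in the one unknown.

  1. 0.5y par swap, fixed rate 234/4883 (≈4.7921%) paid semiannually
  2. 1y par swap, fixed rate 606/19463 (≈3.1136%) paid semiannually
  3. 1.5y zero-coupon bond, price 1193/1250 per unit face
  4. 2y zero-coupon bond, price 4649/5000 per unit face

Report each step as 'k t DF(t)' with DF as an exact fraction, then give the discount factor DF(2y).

1 1/2 4883/5000
2 1 9697/10000
3 3/2 1193/1250
4 2 4649/5000
DF(2y) = 4649/5000 ≈ 0.929800

step 1 [0.5y] swap r/2=117/4883: DF=(1 − 117/4883·(0))/(1+117/4883) = 4883/5000 ≈ 0.976600
step 2 [1y] swap r/2=303/19463: DF=(1 − 303/19463·(0.976600))/(1+303/19463) = 9697/10000 ≈ 0.969700
step 3 [1.5y] zero: DF = P = 1193/1250 ≈ 0.954400
step 4 [2y] zero: DF = P = 4649/5000 ≈ 0.929800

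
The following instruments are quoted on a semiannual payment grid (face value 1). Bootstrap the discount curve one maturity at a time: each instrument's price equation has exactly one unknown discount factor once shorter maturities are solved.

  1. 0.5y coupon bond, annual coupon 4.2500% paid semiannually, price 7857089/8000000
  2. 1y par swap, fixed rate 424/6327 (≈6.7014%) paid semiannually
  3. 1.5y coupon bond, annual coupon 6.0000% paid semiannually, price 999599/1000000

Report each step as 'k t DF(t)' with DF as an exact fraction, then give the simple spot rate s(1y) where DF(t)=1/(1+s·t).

1 1/2 9617/10000
2 1 2341/2500
3 3/2 572/625
s(1y) = (1/(2341/2500) − 1)/(1) = 159/2341 ≈ 6.7920%

step 1 [0.5y] bond c/2=17/800: DF=(7857089/8000000 − 17/800·(0))/(1+17/800) = 9617/10000 ≈ 0.961700
step 2 [1y] swap r/2=212/6327: DF=(1 − 212/6327·(0.961700))/(1+212/6327) = 2341/2500 ≈ 0.936400
step 3 [1.5y] bond c/2=3/100: DF=(999599/1000000 − 3/100·(0.961700+0.936400))/(1+3/100) = 572/625 ≈ 0.915200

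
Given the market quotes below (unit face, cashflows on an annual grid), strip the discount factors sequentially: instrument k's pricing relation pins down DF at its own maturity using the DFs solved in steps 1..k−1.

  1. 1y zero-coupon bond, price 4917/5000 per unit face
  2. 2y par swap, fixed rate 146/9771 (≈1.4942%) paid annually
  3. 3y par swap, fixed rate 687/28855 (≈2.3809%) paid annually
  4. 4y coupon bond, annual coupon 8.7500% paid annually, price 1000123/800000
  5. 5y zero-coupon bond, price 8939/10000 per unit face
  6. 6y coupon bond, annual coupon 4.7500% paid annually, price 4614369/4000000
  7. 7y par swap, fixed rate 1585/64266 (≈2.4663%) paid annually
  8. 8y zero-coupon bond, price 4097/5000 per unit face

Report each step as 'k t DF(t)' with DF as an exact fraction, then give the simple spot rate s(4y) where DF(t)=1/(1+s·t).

1 1 4917/5000
2 2 2427/2500
3 3 9313/10000
4 4 4587/5000
5 5 8939/10000
6 6 8883/10000
7 7 1683/2000
8 8 4097/5000
s(4y) = (1/(4587/5000) − 1)/(4) = 413/18348 ≈ 2.2509%

step 1 [1y] zero: DF = P = 4917/5000 ≈ 0.983400
step 2 [2y] swap r/1=146/9771: DF=(1 − 146/9771·(0.983400))/(1+146/9771) = 2427/2500 ≈ 0.970800
step 3 [3y] swap r/1=687/28855: DF=(1 − 687/28855·(0.983400+0.970800))/(1+687/28855) = 9313/10000 ≈ 0.931300
step 4 [4y] bond c/1=7/80: DF=(1000123/800000 − 7/80·(0.983400+0.970800+0.931300))/(1+7/80) = 4587/5000 ≈ 0.917400
step 5 [5y] zero: DF = P = 8939/10000 ≈ 0.893900
step 6 [6y] bond c/1=19/400: DF=(4614369/4000000 − 19/400·(0.983400+0.970800+0.931300+0.917400+0.893900))/(1+19/400) = 8883/10000 ≈ 0.888300
step 7 [7y] swap r/1=1585/64266: DF=(1 − 1585/64266·(0.983400+0.970800+0.931300+0.917400+0.893900+0.888300))/(1+1585/64266) = 1683/2000 ≈ 0.841500
step 8 [8y] zero: DF = P = 4097/5000 ≈ 0.819400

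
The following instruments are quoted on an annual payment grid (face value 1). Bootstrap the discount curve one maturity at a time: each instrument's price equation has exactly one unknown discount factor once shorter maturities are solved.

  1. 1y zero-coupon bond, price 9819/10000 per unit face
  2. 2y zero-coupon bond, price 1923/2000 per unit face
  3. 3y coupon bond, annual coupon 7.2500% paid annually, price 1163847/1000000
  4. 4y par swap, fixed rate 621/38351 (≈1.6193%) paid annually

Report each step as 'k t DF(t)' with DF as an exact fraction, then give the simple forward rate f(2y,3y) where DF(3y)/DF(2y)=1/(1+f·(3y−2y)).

1 1 9819/10000
2 2 1923/2000
3 3 4769/5000
4 4 9379/10000
f(2y,3y) = ((1923/2000)/(4769/5000) − 1)/(1) = 77/9538 ≈ 0.8073%

step 1 [1y] zero: DF = P = 9819/10000 ≈ 0.981900
step 2 [2y] zero: DF = P = 1923/2000 ≈ 0.961500
step 3 [3y] bond c/1=29/400: DF=(1163847/1000000 − 29/400·(0.981900+0.961500))/(1+29/400) = 4769/5000 ≈ 0.953800
step 4 [4y] swap r/1=621/38351: DF=(1 − 621/38351·(0.981900+0.961500+0.953800))/(1+621/38351) = 9379/10000 ≈ 0.937900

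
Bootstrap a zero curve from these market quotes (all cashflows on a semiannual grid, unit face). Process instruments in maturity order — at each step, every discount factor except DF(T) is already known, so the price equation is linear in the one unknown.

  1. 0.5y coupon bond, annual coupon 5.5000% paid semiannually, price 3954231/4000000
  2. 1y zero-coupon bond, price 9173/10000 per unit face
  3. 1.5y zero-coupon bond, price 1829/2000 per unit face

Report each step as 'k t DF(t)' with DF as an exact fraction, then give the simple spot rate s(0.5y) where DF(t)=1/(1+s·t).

step 1 [0.5y] bond c/2=11/400: DF=(3954231/4000000 − 11/400·(0))/(1+11/400) = 9621/10000 ≈ 0.962100
step 2 [1y] zero: DF = P = 9173/10000 ≈ 0.917300
step 3 [1.5y] zero: DF = P = 1829/2000 ≈ 0.914500

1 1/2 9621/10000
2 1 9173/10000
3 3/2 1829/2000
s(0.5y) = (1/(9621/10000) − 1)/(1/2) = 758/9621 ≈ 7.8786%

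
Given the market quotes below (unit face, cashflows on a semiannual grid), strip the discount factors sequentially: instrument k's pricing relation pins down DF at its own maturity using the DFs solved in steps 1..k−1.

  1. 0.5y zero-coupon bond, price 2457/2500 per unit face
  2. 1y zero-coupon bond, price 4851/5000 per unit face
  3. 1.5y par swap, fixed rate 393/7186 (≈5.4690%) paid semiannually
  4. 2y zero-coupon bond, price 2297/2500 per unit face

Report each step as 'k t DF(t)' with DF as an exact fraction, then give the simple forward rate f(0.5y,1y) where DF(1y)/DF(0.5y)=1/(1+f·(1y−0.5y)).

1 1/2 2457/2500
2 1 4851/5000
3 3/2 4607/5000
4 2 2297/2500
f(0.5y,1y) = ((2457/2500)/(4851/5000) − 1)/(1/2) = 2/77 ≈ 2.5974%

step 1 [0.5y] zero: DF = P = 2457/2500 ≈ 0.982800
step 2 [1y] zero: DF = P = 4851/5000 ≈ 0.970200
step 3 [1.5y] swap r/2=393/14372: DF=(1 − 393/14372·(0.982800+0.970200))/(1+393/14372) = 4607/5000 ≈ 0.921400
step 4 [2y] zero: DF = P = 2297/2500 ≈ 0.918800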